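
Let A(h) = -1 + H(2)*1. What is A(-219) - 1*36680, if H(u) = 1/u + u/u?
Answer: -73359/2 ≈ -36680.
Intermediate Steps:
H(u) = 1 + 1/u (H(u) = 1/u + 1 = 1 + 1/u)
A(h) = 1/2 (A(h) = -1 + ((1 + 2)/2)*1 = -1 + ((1/2)*3)*1 = -1 + (3/2)*1 = -1 + 3/2 = 1/2)
A(-219) - 1*36680 = 1/2 - 1*36680 = 1/2 - 36680 = -73359/2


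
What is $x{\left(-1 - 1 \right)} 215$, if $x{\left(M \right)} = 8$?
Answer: $1720$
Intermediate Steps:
$x{\left(-1 - 1 \right)} 215 = 8 \cdot 215 = 1720$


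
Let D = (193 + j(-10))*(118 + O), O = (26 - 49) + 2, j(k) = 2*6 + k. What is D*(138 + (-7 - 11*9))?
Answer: 605280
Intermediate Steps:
j(k) = 12 + k
O = -21 (O = -23 + 2 = -21)
D = 18915 (D = (193 + (12 - 10))*(118 - 21) = (193 + 2)*97 = 195*97 = 18915)
D*(138 + (-7 - 11*9)) = 18915*(138 + (-7 - 11*9)) = 18915*(138 + (-7 - 99)) = 18915*(138 - 106) = 18915*32 = 605280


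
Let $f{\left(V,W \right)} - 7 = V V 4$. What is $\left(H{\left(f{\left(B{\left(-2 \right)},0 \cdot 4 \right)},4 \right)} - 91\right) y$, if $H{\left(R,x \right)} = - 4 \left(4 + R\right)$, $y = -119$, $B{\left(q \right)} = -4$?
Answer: $46529$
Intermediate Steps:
$f{\left(V,W \right)} = 7 + 4 V^{2}$ ($f{\left(V,W \right)} = 7 + V V 4 = 7 + V^{2} \cdot 4 = 7 + 4 V^{2}$)
$H{\left(R,x \right)} = -16 - 4 R$
$\left(H{\left(f{\left(B{\left(-2 \right)},0 \cdot 4 \right)},4 \right)} - 91\right) y = \left(\left(-16 - 4 \left(7 + 4 \left(-4\right)^{2}\right)\right) - 91\right) \left(-119\right) = \left(\left(-16 - 4 \left(7 + 4 \cdot 16\right)\right) - 91\right) \left(-119\right) = \left(\left(-16 - 4 \left(7 + 64\right)\right) - 91\right) \left(-119\right) = \left(\left(-16 - 284\right) - 91\right) \left(-119\right) = \left(-300 - 91\right) \left(-119\right) = \left(-391\right) \left(-119\right) = 46529$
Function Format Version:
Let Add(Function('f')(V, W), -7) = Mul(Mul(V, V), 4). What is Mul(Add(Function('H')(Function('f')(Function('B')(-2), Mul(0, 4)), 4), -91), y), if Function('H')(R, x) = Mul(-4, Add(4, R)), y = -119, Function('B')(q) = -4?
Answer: 46529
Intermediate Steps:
Function('f')(V, W) = Add(7, Mul(4, Pow(V, 2))) (Function('f')(V, W) = Add(7, Mul(Mul(V, V), 4)) = Add(7, Mul(Pow(V, 2), 4)) = Add(7, Mul(4, Pow(V, 2))))
Function('H')(R, x) = Add(-16, Mul(-4, R))
Mul(Add(Function('H')(Function('f')(Function('B')(-2), Mul(0, 4)), 4), -91), y) = Mul(Add(Add(-16, Mul(-4, Add(7, Mul(4, Pow(-4, 2))))), -91), -119) = Mul(Add(Add(-16, Mul(-4, Add(7, Mul(4, 16)))), -91), -119) = Mul(Add(Add(-16, Mul(-4, Add(7, 64))), -91), -119) = Mul(Add(Add(-16, Mul(-4, 71)), -91), -119) = Mul(Add(Add(-16, -284), -91), -119) = Mul(Add(-300, -91), -119) = Mul(-391, -119) = 46529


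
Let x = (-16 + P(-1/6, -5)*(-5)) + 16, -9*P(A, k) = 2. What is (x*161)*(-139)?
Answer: -223790/9 ≈ -24866.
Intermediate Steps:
P(A, k) = -2/9 (P(A, k) = -1/9*2 = -2/9)
x = 10/9 (x = (-16 - 2/9*(-5)) + 16 = (-16 + 10/9) + 16 = -134/9 + 16 = 10/9 ≈ 1.1111)
(x*161)*(-139) = ((10/9)*161)*(-139) = (1610/9)*(-139) = -223790/9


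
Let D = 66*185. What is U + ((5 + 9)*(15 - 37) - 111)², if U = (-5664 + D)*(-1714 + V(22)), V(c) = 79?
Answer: -10527149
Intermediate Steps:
D = 12210
U = -10702710 (U = (-5664 + 12210)*(-1714 + 79) = 6546*(-1635) = -10702710)
U + ((5 + 9)*(15 - 37) - 111)² = -10702710 + ((5 + 9)*(15 - 37) - 111)² = -10702710 + (14*(-22) - 111)² = -10702710 + (-308 - 111)² = -10702710 + (-419)² = -10702710 + 175561 = -10527149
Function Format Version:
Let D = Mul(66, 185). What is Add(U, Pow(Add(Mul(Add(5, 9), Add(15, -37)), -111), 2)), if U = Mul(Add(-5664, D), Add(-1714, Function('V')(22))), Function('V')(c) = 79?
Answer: -10527149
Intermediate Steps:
D = 12210
U = -10702710 (U = Mul(Add(-5664, 12210), Add(-1714, 79)) = Mul(6546, -1635) = -10702710)
Add(U, Pow(Add(Mul(Add(5, 9), Add(15, -37)), -111), 2)) = Add(-10702710, Pow(Add(Mul(Add(5, 9), Add(15, -37)), -111), 2)) = Add(-10702710, Pow(Add(Mul(14, -22), -111), 2)) = Add(-10702710, Pow(Add(-308, -111), 2)) = Add(-10702710, Pow(-419, 2)) = Add(-10702710, 175561) = -10527149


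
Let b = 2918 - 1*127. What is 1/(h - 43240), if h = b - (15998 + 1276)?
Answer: -1/57723 ≈ -1.7324e-5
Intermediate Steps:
b = 2791 (b = 2918 - 127 = 2791)
h = -14483 (h = 2791 - (15998 + 1276) = 2791 - 1*17274 = 2791 - 17274 = -14483)
1/(h - 43240) = 1/(-14483 - 43240) = 1/(-57723) = -1/57723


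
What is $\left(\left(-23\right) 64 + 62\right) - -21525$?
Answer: $20115$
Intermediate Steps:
$\left(\left(-23\right) 64 + 62\right) - -21525 = \left(-1472 + 62\right) + 21525 = -1410 + 21525 = 20115$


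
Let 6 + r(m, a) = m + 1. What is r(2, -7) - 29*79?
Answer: -2294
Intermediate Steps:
r(m, a) = -5 + m (r(m, a) = -6 + (m + 1) = -6 + (1 + m) = -5 + m)
r(2, -7) - 29*79 = (-5 + 2) - 29*79 = -3 - 2291 = -2294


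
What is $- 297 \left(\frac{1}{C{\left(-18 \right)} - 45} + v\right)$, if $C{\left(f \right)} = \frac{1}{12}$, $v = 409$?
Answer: $- \frac{5951853}{49} \approx -1.2147 \cdot 10^{5}$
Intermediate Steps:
$C{\left(f \right)} = \frac{1}{12}$
$- 297 \left(\frac{1}{C{\left(-18 \right)} - 45} + v\right) = - 297 \left(\frac{1}{\frac{1}{12} - 45} + 409\right) = - 297 \left(\frac{1}{- \frac{539}{12}} + 409\right) = - 297 \left(- \frac{12}{539} + 409\right) = \left(-297\right) \frac{220439}{539} = - \frac{5951853}{49}$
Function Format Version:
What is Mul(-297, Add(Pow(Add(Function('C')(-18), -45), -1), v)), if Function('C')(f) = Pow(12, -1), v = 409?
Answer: Rational(-5951853, 49) ≈ -1.2147e+5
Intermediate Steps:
Function('C')(f) = Rational(1, 12)
Mul(-297, Add(Pow(Add(Function('C')(-18), -45), -1), v)) = Mul(-297, Add(Pow(Add(Rational(1, 12), -45), -1), 409)) = Mul(-297, Add(Pow(Rational(-539, 12), -1), 409)) = Mul(-297, Add(Rational(-12, 539), 409)) = Mul(-297, Rational(220439, 539)) = Rational(-5951853, 49)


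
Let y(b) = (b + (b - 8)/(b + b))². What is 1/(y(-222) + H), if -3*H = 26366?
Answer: 49284/1984449913 ≈ 2.4835e-5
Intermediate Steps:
H = -26366/3 (H = -⅓*26366 = -26366/3 ≈ -8788.7)
y(b) = (b + (-8 + b)/(2*b))² (y(b) = (b + (-8 + b)/((2*b)))² = (b + (-8 + b)*(1/(2*b)))² = (b + (-8 + b)/(2*b))²)
1/(y(-222) + H) = 1/((¼)*(-8 - 222 + 2*(-222)²)²/(-222)² - 26366/3) = 1/((¼)*(1/49284)*(-8 - 222 + 2*49284)² - 26366/3) = 1/((¼)*(1/49284)*(-8 - 222 + 98568)² - 26366/3) = 1/((¼)*(1/49284)*98338² - 26366/3) = 1/((¼)*(1/49284)*9670362244 - 26366/3) = 1/(2417590561/49284 - 26366/3) = 1/(1984449913/49284) = 49284/1984449913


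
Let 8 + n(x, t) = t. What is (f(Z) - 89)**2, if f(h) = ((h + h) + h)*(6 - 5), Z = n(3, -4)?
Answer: 15625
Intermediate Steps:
n(x, t) = -8 + t
Z = -12 (Z = -8 - 4 = -12)
f(h) = 3*h (f(h) = (2*h + h)*1 = (3*h)*1 = 3*h)
(f(Z) - 89)**2 = (3*(-12) - 89)**2 = (-36 - 89)**2 = (-125)**2 = 15625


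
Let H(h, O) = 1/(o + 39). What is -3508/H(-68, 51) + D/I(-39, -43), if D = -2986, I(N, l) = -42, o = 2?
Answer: -3018895/21 ≈ -1.4376e+5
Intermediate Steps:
H(h, O) = 1/41 (H(h, O) = 1/(2 + 39) = 1/41)
-3508/H(-68, 51) + D/I(-39, -43) = -3508/1/41 - 2986/(-42) = -3508*41 - 2986*(-1/42) = -143828 + 1493/21 = -3018895/21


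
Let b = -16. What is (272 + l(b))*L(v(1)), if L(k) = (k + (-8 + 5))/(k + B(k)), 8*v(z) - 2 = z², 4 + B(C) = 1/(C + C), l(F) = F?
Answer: 16128/55 ≈ 293.24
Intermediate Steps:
B(C) = -4 + 1/(2*C) (B(C) = -4 + 1/(C + C) = -4 + 1/(2*C))
v(z) = ¼ + z²/8
L(k) = (-3 + k)/(-4 + k + 1/(2*k)) (L(k) = (k + (-8 + 5))/(k + (-4 + 1/(2*k))) = (k - 3)/(-4 + k + 1/(2*k)) = (-3 + k)/(-4 + k + 1/(2*k)))
(272 + l(b))*L(v(1)) = (272 - 16)*(2*(¼ + (⅛)*1²)*(-3 + (¼ + (⅛)*1²))/(1 + 2*(¼ + (⅛)*1²)*(-4 + (¼ + (⅛)*1²)))) = 256*(2*(¼ + (⅛)*1)*(-3 + (¼ + (⅛)*1))/(1 + 2*(¼ + (⅛)*1)*(-4 + (¼ + (⅛)*1)))) = 256*(2*(¼ + ⅛)*(-3 + (¼ + ⅛))/(1 + 2*(¼ + ⅛)*(-4 + (¼ + ⅛)))) = 256*(2*(3/8)*(-3 + 3/8)/(1 + 2*(3/8)*(-4 + 3/8))) = 256*(2*(3/8)*(-21/8)/(1 + 2*(3/8)*(-29/8))) = 256*(2*(3/8)*(-21/8)/(1 - 87/32)) = 256*(2*(3/8)*(-21/8)/(-55/32)) = 256*(2*(3/8)*(-32/55)*(-21/8)) = 256*(63/55) = 16128/55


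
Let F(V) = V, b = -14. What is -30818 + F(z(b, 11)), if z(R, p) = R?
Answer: -30832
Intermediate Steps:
-30818 + F(z(b, 11)) = -30818 - 14 = -30832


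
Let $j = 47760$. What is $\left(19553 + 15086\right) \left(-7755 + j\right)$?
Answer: $1385733195$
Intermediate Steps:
$\left(19553 + 15086\right) \left(-7755 + j\right) = \left(19553 + 15086\right) \left(-7755 + 47760\right) = 34639 \cdot 40005 = 1385733195$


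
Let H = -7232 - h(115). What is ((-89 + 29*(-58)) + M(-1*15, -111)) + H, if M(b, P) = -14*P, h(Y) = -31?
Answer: -7418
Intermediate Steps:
H = -7201 (H = -7232 - 1*(-31) = -7232 + 31 = -7201)
((-89 + 29*(-58)) + M(-1*15, -111)) + H = ((-89 + 29*(-58)) - 14*(-111)) - 7201 = ((-89 - 1682) + 1554) - 7201 = (-1771 + 1554) - 7201 = -217 - 7201 = -7418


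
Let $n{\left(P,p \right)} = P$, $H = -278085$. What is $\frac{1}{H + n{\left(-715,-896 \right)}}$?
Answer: $- \frac{1}{278800} \approx -3.5868 \cdot 10^{-6}$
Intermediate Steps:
$\frac{1}{H + n{\left(-715,-896 \right)}} = \frac{1}{-278085 - 715} = \frac{1}{-278800} = - \frac{1}{278800}$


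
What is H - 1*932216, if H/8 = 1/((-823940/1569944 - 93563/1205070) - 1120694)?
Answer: -61766115734866489535116/66257300598137681 ≈ -9.3222e+5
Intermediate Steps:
H = -472973104020/66257300598137681 (H = 8/((-823940/1569944 - 93563/1205070) - 1120694) = 8/((-823940*1/1569944 - 93563*1/1205070) - 1120694) = 8/((-205985/392486 - 93563/1205070) - 1120694) = 8/(-71237127892/118243276005 - 1120694) = 8/(-132514601196275362/118243276005) = 8*(-118243276005/132514601196275362) = -472973104020/66257300598137681 ≈ -7.1384e-6)
H - 1*932216 = -472973104020/66257300598137681 - 1*932216 = -472973104020/66257300598137681 - 932216 = -61766115734866489535116/66257300598137681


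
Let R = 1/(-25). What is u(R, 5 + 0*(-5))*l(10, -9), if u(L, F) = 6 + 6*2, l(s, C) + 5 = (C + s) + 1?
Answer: -54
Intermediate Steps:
R = -1/25 ≈ -0.040000
l(s, C) = -4 + C + s (l(s, C) = -5 + ((C + s) + 1) = -5 + (1 + C + s) = -4 + C + s)
u(L, F) = 18 (u(L, F) = 6 + 12 = 18)
u(R, 5 + 0*(-5))*l(10, -9) = 18*(-4 - 9 + 10) = 18*(-3) = -54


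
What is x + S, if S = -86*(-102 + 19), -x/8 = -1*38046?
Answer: 311506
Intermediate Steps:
x = 304368 (x = -(-8)*38046 = -8*(-38046) = 304368)
S = 7138 (S = -86*(-83) = 7138)
x + S = 304368 + 7138 = 311506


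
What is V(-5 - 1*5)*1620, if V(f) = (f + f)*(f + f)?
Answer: 648000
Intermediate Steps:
V(f) = 4*f**2 (V(f) = (2*f)*(2*f) = 4*f**2)
V(-5 - 1*5)*1620 = (4*(-5 - 1*5)**2)*1620 = (4*(-5 - 5)**2)*1620 = (4*(-10)**2)*1620 = (4*100)*1620 = 400*1620 = 648000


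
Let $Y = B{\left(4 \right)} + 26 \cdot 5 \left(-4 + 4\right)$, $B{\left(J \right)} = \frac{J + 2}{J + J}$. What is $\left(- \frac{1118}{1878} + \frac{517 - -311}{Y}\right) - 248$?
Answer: $\frac{803225}{939} \approx 855.4$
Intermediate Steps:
$B{\left(J \right)} = \frac{2 + J}{2 J}$
$Y = \frac{3}{4}$ ($Y = \frac{2 + 4}{2 \cdot 4} + 26 \cdot 5 \left(-4 + 4\right) = \frac{1}{2} \cdot \frac{1}{4} \cdot 6 + 26 \cdot 5 \cdot 0 = \frac{3}{4} + 26 \cdot 0 = \frac{3}{4} + 0 = \frac{3}{4} \approx 0.75$)
$\left(- \frac{1118}{1878} + \frac{517 - -311}{Y}\right) - 248 = \left(- \frac{1118}{1878} + \frac{517 - -311}{\frac{3}{4}}\right) - 248 = \left(\left(-1118\right) \frac{1}{1878} + \left(517 + 311\right) \frac{4}{3}\right) - 248 = \left(- \frac{559}{939} + 828 \cdot \frac{4}{3}\right) - 248 = \left(- \frac{559}{939} + 1104\right) - 248 = \frac{1036097}{939} - 248 = \frac{803225}{939}$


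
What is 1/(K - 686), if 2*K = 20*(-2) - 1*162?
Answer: -1/787 ≈ -0.0012706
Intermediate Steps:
K = -101 (K = (20*(-2) - 1*162)/2 = (-40 - 162)/2 = (1/2)*(-202) = -101)
1/(K - 686) = 1/(-101 - 686) = 1/(-787) = -1/787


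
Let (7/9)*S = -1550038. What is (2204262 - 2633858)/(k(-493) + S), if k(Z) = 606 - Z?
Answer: 429596/1991807 ≈ 0.21568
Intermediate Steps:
S = -1992906 (S = (9/7)*(-1550038) = -1992906)
(2204262 - 2633858)/(k(-493) + S) = (2204262 - 2633858)/((606 - 1*(-493)) - 1992906) = -429596/((606 + 493) - 1992906) = -429596/(1099 - 1992906) = -429596/(-1991807) = -429596*(-1/1991807) = 429596/1991807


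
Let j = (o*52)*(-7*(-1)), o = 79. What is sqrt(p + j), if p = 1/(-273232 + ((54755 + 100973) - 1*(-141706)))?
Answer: sqrt(16843447560026)/24202 ≈ 169.58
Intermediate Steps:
p = 1/24202 (p = 1/(-273232 + (155728 + 141706)) = 1/(-273232 + 297434) = 1/24202 ≈ 4.1319e-5)
j = 28756 (j = (79*52)*(-7*(-1)) = 4108*7 = 28756)
sqrt(p + j) = sqrt(1/24202 + 28756) = sqrt(695952713/24202) = sqrt(16843447560026)/24202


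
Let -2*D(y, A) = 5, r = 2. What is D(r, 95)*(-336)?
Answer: 840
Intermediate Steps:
D(y, A) = -5/2 (D(y, A) = -½*5 = -5/2)
D(r, 95)*(-336) = -5/2*(-336) = 840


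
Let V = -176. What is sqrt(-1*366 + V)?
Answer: I*sqrt(542) ≈ 23.281*I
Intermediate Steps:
sqrt(-1*366 + V) = sqrt(-1*366 - 176) = sqrt(-366 - 176) = sqrt(-542) = I*sqrt(542)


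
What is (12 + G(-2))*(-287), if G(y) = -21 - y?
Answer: 2009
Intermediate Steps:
(12 + G(-2))*(-287) = (12 + (-21 - 1*(-2)))*(-287) = (12 + (-21 + 2))*(-287) = (12 - 19)*(-287) = -7*(-287) = 2009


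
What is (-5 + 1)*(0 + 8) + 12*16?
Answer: 160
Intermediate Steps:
(-5 + 1)*(0 + 8) + 12*16 = -4*8 + 192 = -32 + 192 = 160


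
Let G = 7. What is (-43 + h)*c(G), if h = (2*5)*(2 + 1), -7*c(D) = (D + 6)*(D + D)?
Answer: 338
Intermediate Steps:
c(D) = -2*D*(6 + D)/7 (c(D) = -(D + 6)*(D + D)/7 = -(6 + D)*2*D/7 = -2*D*(6 + D)/7)
h = 30 (h = 10*3 = 30)
(-43 + h)*c(G) = (-43 + 30)*(-2/7*7*(6 + 7)) = -(-26)*7*13/7 = -13*(-26) = 338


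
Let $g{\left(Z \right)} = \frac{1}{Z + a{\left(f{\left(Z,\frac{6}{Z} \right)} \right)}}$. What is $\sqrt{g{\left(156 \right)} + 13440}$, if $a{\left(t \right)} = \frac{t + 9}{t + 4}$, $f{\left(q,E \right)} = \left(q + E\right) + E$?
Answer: $\frac{\sqrt{1435210911075902}}{326782} \approx 115.93$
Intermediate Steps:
$f{\left(q,E \right)} = q + 2 E$ ($f{\left(q,E \right)} = \left(E + q\right) + E = q + 2 E$)
$a{\left(t \right)} = \frac{9 + t}{4 + t}$
$g{\left(Z \right)} = \frac{1}{Z + \frac{9 + Z + \frac{12}{Z}}{4 + Z + \frac{12}{Z}}}$ ($g{\left(Z \right)} = \frac{1}{Z + \frac{9 + \left(Z + 2 \frac{6}{Z}\right)}{4 + \left(Z + 2 \frac{6}{Z}\right)}} = \frac{1}{Z + \frac{9 + \left(Z + \frac{12}{Z}\right)}{4 + \left(Z + \frac{12}{Z}\right)}} = \frac{1}{Z + \frac{9 + Z + \frac{12}{Z}}{4 + Z + \frac{12}{Z}}}$)
$\sqrt{g{\left(156 \right)} + 13440} = \sqrt{\frac{12 + 156^{2} + 4 \cdot 156}{12 + 156^{3} + 5 \cdot 156^{2} + 21 \cdot 156} + 13440} = \sqrt{\frac{12 + 24336 + 624}{12 + 3796416 + 5 \cdot 24336 + 3276} + 13440} = \sqrt{\frac{1}{12 + 3796416 + 121680 + 3276} \cdot 24972 + 13440} = \sqrt{\frac{1}{3921384} \cdot 24972 + 13440} = \sqrt{\frac{2081}{326782} + 13440} = \sqrt{\frac{4391952161}{326782}} = \frac{\sqrt{1435210911075902}}{326782}$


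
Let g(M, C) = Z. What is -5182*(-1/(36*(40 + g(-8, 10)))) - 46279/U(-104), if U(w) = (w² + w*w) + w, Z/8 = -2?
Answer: 497035/129168 ≈ 3.8480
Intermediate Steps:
Z = -16 (Z = 8*(-2) = -16)
g(M, C) = -16
U(w) = w + 2*w² (U(w) = (w² + w²) + w = 2*w² + w = w + 2*w²)
-5182*(-1/(36*(40 + g(-8, 10)))) - 46279/U(-104) = -5182*(-1/(36*(40 - 16))) - 46279*(-1/(104*(1 + 2*(-104)))) = -5182/(24*(-36)) - 46279*(-1/(104*(1 - 208))) = -5182/(-864) - 46279/((-104*(-207))) = -5182*(-1/864) - 46279/21528 = 2591/432 - 46279*1/21528 = 2591/432 - 46279/21528 = 497035/129168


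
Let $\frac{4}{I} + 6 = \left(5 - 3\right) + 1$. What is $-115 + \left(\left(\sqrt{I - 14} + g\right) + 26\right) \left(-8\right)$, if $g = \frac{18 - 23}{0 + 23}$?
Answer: $- \frac{7389}{23} - \frac{8 i \sqrt{138}}{3} \approx -321.26 - 31.326 i$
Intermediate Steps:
$I = - \frac{4}{3}$ ($I = \frac{4}{-6 + \left(\left(5 - 3\right) + 1\right)} = \frac{4}{-6 + \left(2 + 1\right)} = \frac{4}{-6 + 3} = \frac{4}{-3} = 4 \left(- \frac{1}{3}\right) = - \frac{4}{3} \approx -1.3333$)
$g = - \frac{5}{23} \approx -0.21739$
$-115 + \left(\left(\sqrt{I - 14} + g\right) + 26\right) \left(-8\right) = -115 + \left(\left(\sqrt{- \frac{4}{3} - 14} - \frac{5}{23}\right) + 26\right) \left(-8\right) = -115 + \left(\left(\sqrt{- \frac{46}{3}} - \frac{5}{23}\right) + 26\right) \left(-8\right) = -115 + \left(\left(\frac{i \sqrt{138}}{3} - \frac{5}{23}\right) + 26\right) \left(-8\right) = -115 + \left(\left(- \frac{5}{23} + \frac{i \sqrt{138}}{3}\right) + 26\right) \left(-8\right) = -115 + \left(\frac{593}{23} + \frac{i \sqrt{138}}{3}\right) \left(-8\right) = -115 - \left(\frac{4744}{23} + \frac{8 i \sqrt{138}}{3}\right) = - \frac{7389}{23} - \frac{8 i \sqrt{138}}{3}$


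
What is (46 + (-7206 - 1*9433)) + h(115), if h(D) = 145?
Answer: -16448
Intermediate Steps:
(46 + (-7206 - 1*9433)) + h(115) = (46 + (-7206 - 1*9433)) + 145 = (46 + (-7206 - 9433)) + 145 = (46 - 16639) + 145 = -16593 + 145 = -16448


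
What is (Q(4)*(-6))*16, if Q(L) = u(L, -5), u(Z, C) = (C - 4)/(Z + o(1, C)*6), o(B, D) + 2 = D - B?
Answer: -216/11 ≈ -19.636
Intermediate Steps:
o(B, D) = -2 + D - B (o(B, D) = -2 + (D - B) = -2 + D - B)
u(Z, C) = (-4 + C)/(-18 + Z + 6*C) (u(Z, C) = (C - 4)/(Z + (-2 + C - 1*1)*6) = (-4 + C)/(Z + (-2 + C - 1)*6) = (-4 + C)/(Z + (-3 + C)*6) = (-4 + C)/(Z + (-18 + 6*C)) = (-4 + C)/(-18 + Z + 6*C))
Q(L) = -9/(-48 + L) (Q(L) = (-4 - 5)/(-18 + L + 6*(-5)) = -9/(-18 + L - 30) = -9/(-48 + L))
(Q(4)*(-6))*16 = (-9/(-48 + 4)*(-6))*16 = (-9/(-44)*(-6))*16 = (-9*(-1/44)*(-6))*16 = ((9/44)*(-6))*16 = -27/22*16 = -216/11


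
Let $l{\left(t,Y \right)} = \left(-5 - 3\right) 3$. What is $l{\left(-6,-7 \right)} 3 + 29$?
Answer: $-43$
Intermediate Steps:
$l{\left(t,Y \right)} = -24$ ($l{\left(t,Y \right)} = \left(-8\right) 3 = -24$)
$l{\left(-6,-7 \right)} 3 + 29 = \left(-24\right) 3 + 29 = -72 + 29 = -43$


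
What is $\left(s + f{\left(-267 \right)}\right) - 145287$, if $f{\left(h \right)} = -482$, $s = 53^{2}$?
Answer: $-142960$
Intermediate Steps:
$s = 2809$
$\left(s + f{\left(-267 \right)}\right) - 145287 = \left(2809 - 482\right) - 145287 = 2327 - 145287 = -142960$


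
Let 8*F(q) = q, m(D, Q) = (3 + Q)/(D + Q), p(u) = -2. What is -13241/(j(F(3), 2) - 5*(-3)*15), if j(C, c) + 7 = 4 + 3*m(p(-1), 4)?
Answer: -26482/465 ≈ -56.951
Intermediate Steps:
m(D, Q) = (3 + Q)/(D + Q)
F(q) = q/8
j(C, c) = 15/2 (j(C, c) = -7 + (4 + 3*((3 + 4)/(-2 + 4))) = -7 + (4 + 3*(7/2)) = -7 + (4 + 21/2) = -7 + 29/2 = 15/2)
-13241/(j(F(3), 2) - 5*(-3)*15) = -13241/(15/2 - 5*(-3)*15) = -13241/(15/2 + 15*15) = -13241/(15/2 + 225) = -13241/(465/2) = (2/465)*(-13241) = -26482/465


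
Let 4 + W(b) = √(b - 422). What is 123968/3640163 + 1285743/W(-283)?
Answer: (-4680313600237*I + 123968*√705)/(3640163*(√705 + 4*I)) ≈ -7133.1 - 47349.0*I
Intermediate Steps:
W(b) = -4 + √(-422 + b) (W(b) = -4 + √(b - 422) = -4 + √(-422 + b))
123968/3640163 + 1285743/W(-283) = 123968/3640163 + 1285743/(-4 + √(-422 - 283)) = 123968*(1/3640163) + 1285743/(-4 + √(-705)) = 123968/3640163 + 1285743/(-4 + I*√705)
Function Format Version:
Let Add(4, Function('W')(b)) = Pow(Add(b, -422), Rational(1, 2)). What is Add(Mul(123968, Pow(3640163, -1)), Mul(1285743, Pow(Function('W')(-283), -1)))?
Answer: Mul(Rational(1, 3640163), Pow(Add(Pow(705, Rational(1, 2)), Mul(4, I)), -1), Add(Mul(-4680313600237, I), Mul(123968, Pow(705, Rational(1, 2))))) ≈ Add(-7133.1, Mul(-47349., I))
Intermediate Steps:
Function('W')(b) = Add(-4, Pow(Add(-422, b), Rational(1, 2))) (Function('W')(b) = Add(-4, Pow(Add(b, -422), Rational(1, 2))) = Add(-4, Pow(Add(-422, b), Rational(1, 2))))
Add(Mul(123968, Pow(3640163, -1)), Mul(1285743, Pow(Function('W')(-283), -1))) = Add(Mul(123968, Pow(3640163, -1)), Mul(1285743, Pow(Add(-4, Pow(Add(-422, -283), Rational(1, 2))), -1))) = Add(Mul(123968, Rational(1, 3640163)), Mul(1285743, Pow(Add(-4, Pow(-705, Rational(1, 2))), -1))) = Add(Rational(123968, 3640163), Mul(1285743, Pow(Add(-4, Mul(I, Pow(705, Rational(1, 2)))), -1)))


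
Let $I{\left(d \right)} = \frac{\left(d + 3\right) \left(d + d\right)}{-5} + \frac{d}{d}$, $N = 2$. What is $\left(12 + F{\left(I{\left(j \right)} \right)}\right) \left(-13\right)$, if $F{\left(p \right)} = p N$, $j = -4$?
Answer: $- \frac{702}{5} \approx -140.4$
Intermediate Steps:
$I{\left(d \right)} = 1 - \frac{2 d \left(3 + d\right)}{5}$ ($I{\left(d \right)} = \left(3 + d\right) 2 d \left(- \frac{1}{5}\right) + 1 = 2 d \left(3 + d\right) \left(- \frac{1}{5}\right) + 1 = - \frac{2 d \left(3 + d\right)}{5} + 1 = 1 - \frac{2 d \left(3 + d\right)}{5}$)
$F{\left(p \right)} = 2 p$ ($F{\left(p \right)} = p 2 = 2 p$)
$\left(12 + F{\left(I{\left(j \right)} \right)}\right) \left(-13\right) = \left(12 + 2 \left(1 - - \frac{24}{5} - \frac{2 \left(-4\right)^{2}}{5}\right)\right) \left(-13\right) = \left(12 + 2 \left(1 + \frac{24}{5} - \frac{32}{5}\right)\right) \left(-13\right) = \left(12 + 2 \left(- \frac{3}{5}\right)\right) \left(-13\right) = \left(12 - \frac{6}{5}\right) \left(-13\right) = \frac{54}{5} \left(-13\right) = - \frac{702}{5}$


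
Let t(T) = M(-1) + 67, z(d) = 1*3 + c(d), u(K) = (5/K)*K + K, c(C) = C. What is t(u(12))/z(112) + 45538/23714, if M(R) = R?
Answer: 3400997/1363555 ≈ 2.4942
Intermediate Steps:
u(K) = 5 + K
z(d) = 3 + d (z(d) = 1*3 + d = 3 + d)
t(T) = 66 (t(T) = -1 + 67 = 66)
t(u(12))/z(112) + 45538/23714 = 66/(3 + 112) + 45538/23714 = 66/115 + 45538*(1/23714) = 66*(1/115) + 22769/11857 = 66/115 + 22769/11857 = 3400997/1363555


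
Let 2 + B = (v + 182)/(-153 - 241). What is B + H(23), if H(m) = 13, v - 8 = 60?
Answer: 2042/197 ≈ 10.365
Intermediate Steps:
v = 68 (v = 8 + 60 = 68)
B = -519/197 (B = -2 + (68 + 182)/(-153 - 241) = -2 + 250/(-394) = -2 + 250*(-1/394) = -2 - 125/197 = -519/197 ≈ -2.6345)
B + H(23) = -519/197 + 13 = 2042/197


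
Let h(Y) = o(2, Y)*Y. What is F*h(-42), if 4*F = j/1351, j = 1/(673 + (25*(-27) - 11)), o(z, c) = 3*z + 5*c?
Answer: -306/2509 ≈ -0.12196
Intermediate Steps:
h(Y) = Y*(6 + 5*Y) (h(Y) = (3*2 + 5*Y)*Y = (6 + 5*Y)*Y = Y*(6 + 5*Y))
j = -1/13 (j = 1/(673 + (-675 - 11)) = 1/(673 - 686) = 1/(-13) = -1/13 ≈ -0.076923)
F = -1/70252 (F = (-1/13/1351)/4 = (-1/13*1/1351)/4 = (¼)*(-1/17563) = -1/70252 ≈ -1.4234e-5)
F*h(-42) = -(-3)*(6 + 5*(-42))/5018 = -(-3)*(6 - 210)/5018 = -(-3)*(-204)/5018 = -1/70252*8568 = -306/2509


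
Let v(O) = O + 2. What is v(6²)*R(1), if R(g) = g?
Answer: 38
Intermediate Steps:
v(O) = 2 + O
v(6²)*R(1) = (2 + 6²)*1 = (2 + 36)*1 = 38*1 = 38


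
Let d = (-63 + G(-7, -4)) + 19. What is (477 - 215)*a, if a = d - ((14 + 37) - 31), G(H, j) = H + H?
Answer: -20436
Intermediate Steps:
G(H, j) = 2*H
d = -58 (d = (-63 + 2*(-7)) + 19 = (-63 - 14) + 19 = -77 + 19 = -58)
a = -78 (a = -58 - ((14 + 37) - 31) = -58 - (51 - 31) = -58 - 1*20 = -58 - 20 = -78)
(477 - 215)*a = (477 - 215)*(-78) = 262*(-78) = -20436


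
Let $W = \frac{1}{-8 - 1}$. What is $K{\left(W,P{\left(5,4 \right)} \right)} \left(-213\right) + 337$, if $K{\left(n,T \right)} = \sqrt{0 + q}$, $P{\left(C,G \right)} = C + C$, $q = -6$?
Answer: $337 - 213 i \sqrt{6} \approx 337.0 - 521.74 i$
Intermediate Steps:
$P{\left(C,G \right)} = 2 C$
$W = - \frac{1}{9}$ ($W = \frac{1}{-9} = - \frac{1}{9} \approx -0.11111$)
$K{\left(n,T \right)} = i \sqrt{6}$ ($K{\left(n,T \right)} = \sqrt{0 - 6} = \sqrt{-6} = i \sqrt{6}$)
$K{\left(W,P{\left(5,4 \right)} \right)} \left(-213\right) + 337 = i \sqrt{6} \left(-213\right) + 337 = - 213 i \sqrt{6} + 337 = 337 - 213 i \sqrt{6}$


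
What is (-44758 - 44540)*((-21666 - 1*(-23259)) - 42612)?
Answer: 3662914662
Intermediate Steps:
(-44758 - 44540)*((-21666 - 1*(-23259)) - 42612) = -89298*((-21666 + 23259) - 42612) = -89298*(1593 - 42612) = -89298*(-41019) = 3662914662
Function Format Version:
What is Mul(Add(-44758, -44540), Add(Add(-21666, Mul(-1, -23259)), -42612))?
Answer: 3662914662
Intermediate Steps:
Mul(Add(-44758, -44540), Add(Add(-21666, Mul(-1, -23259)), -42612)) = Mul(-89298, Add(Add(-21666, 23259), -42612)) = Mul(-89298, Add(1593, -42612)) = Mul(-89298, -41019) = 3662914662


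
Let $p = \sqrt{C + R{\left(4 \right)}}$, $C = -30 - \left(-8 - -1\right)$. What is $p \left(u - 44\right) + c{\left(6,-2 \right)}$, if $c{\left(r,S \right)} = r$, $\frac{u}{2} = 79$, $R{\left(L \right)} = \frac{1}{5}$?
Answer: $6 + \frac{114 i \sqrt{570}}{5} \approx 6.0 + 544.34 i$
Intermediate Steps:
$R{\left(L \right)} = \frac{1}{5}$
$u = 158$ ($u = 2 \cdot 79 = 158$)
$C = -23$ ($C = -30 - \left(-8 + 1\right) = -30 - -7 = -30 + 7 = -23$)
$p = \frac{i \sqrt{570}}{5}$ ($p = \sqrt{-23 + \frac{1}{5}} = \sqrt{- \frac{114}{5}} = \frac{i \sqrt{570}}{5} \approx 4.7749 i$)
$p \left(u - 44\right) + c{\left(6,-2 \right)} = \frac{i \sqrt{570}}{5} \left(158 - 44\right) + 6 = \frac{i \sqrt{570}}{5} \cdot 114 + 6 = \frac{114 i \sqrt{570}}{5} + 6 = 6 + \frac{114 i \sqrt{570}}{5}$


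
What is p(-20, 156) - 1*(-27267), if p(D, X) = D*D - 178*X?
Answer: -101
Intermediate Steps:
p(D, X) = D**2 - 178*X
p(-20, 156) - 1*(-27267) = ((-20)**2 - 178*156) - 1*(-27267) = (400 - 27768) + 27267 = -27368 + 27267 = -101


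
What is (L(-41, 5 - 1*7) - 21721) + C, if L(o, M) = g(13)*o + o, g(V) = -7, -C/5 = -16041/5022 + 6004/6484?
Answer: -58242798085/2713554 ≈ -21464.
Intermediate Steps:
C = 30774065/2713554 (C = -5*(-16041/5022 + 6004/6484) = -5*(-16041*1/5022 + 6004*(1/6484)) = -5*(-5347/1674 + 1501/1621) = -5*(-6154813/2713554) = 30774065/2713554 ≈ 11.341)
L(o, M) = -6*o (L(o, M) = -7*o + o = -6*o)
(L(-41, 5 - 1*7) - 21721) + C = (-6*(-41) - 21721) + 30774065/2713554 = (246 - 21721) + 30774065/2713554 = -21475 + 30774065/2713554 = -58242798085/2713554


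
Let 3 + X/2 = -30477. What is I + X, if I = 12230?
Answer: -48730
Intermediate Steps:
X = -60960 (X = -6 + 2*(-30477) = -6 - 60954 = -60960)
I + X = 12230 - 60960 = -48730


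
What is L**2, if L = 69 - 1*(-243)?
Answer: 97344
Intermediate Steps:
L = 312 (L = 69 + 243 = 312)
L**2 = 312**2 = 97344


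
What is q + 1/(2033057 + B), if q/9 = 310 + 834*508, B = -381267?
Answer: 6302963050021/1651790 ≈ 3.8158e+6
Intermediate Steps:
q = 3815838 (q = 9*(310 + 834*508) = 9*(310 + 423672) = 9*423982 = 3815838)
q + 1/(2033057 + B) = 3815838 + 1/(2033057 - 381267) = 3815838 + 1/1651790 = 6302963050021/1651790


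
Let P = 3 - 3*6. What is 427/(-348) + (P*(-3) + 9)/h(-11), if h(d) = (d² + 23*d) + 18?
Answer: -11245/6612 ≈ -1.7007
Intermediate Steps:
P = -15 (P = 3 - 18 = -15)
h(d) = 18 + d² + 23*d
427/(-348) + (P*(-3) + 9)/h(-11) = 427/(-348) + (-15*(-3) + 9)/(18 + (-11)² + 23*(-11)) = 427*(-1/348) + (45 + 9)/(18 + 121 - 253) = -427/348 + 54/(-114) = -427/348 + 54*(-1/114) = -427/348 - 9/19 = -11245/6612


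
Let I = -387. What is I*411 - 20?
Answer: -159077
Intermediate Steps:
I*411 - 20 = -387*411 - 20 = -159057 - 20 = -159077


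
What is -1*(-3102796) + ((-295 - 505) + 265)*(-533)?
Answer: 3387951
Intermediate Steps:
-1*(-3102796) + ((-295 - 505) + 265)*(-533) = 3102796 + (-800 + 265)*(-533) = 3102796 - 535*(-533) = 3102796 + 285155 = 3387951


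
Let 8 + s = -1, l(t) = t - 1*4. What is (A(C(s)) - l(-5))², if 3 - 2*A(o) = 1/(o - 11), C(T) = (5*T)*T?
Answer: 68442529/620944 ≈ 110.22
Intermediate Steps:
l(t) = -4 + t (l(t) = t - 4 = -4 + t)
s = -9 (s = -8 - 1 = -9)
C(T) = 5*T²
A(o) = 3/2 - 1/(2*(-11 + o)) (A(o) = 3/2 - 1/(2*(o - 11)) = 3/2 - 1/(2*(-11 + o)))
(A(C(s)) - l(-5))² = ((-34 + 3*(5*(-9)²))/(2*(-11 + 5*(-9)²)) - (-4 - 5))² = ((-34 + 3*(5*81))/(2*(-11 + 5*81)) - 1*(-9))² = ((-34 + 3*405)/(2*(-11 + 405)) + 9)² = ((½)*(-34 + 1215)/394 + 9)² = ((½)*(1/394)*1181 + 9)² = (1181/788 + 9)² = (8273/788)² = 68442529/620944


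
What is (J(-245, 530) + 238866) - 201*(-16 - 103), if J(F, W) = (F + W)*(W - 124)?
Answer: 378495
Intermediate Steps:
J(F, W) = (-124 + W)*(F + W) (J(F, W) = (F + W)*(-124 + W) = (-124 + W)*(F + W))
(J(-245, 530) + 238866) - 201*(-16 - 103) = ((530**2 - 124*(-245) - 124*530 - 245*530) + 238866) - 201*(-16 - 103) = ((280900 + 30380 - 65720 - 129850) + 238866) - 201*(-119) = (115710 + 238866) + 23919 = 354576 + 23919 = 378495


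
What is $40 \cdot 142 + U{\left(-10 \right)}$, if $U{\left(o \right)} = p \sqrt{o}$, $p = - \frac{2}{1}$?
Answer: $5680 - 2 i \sqrt{10} \approx 5680.0 - 6.3246 i$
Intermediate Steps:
$p = -2$ ($p = \left(-2\right) 1 = -2$)
$U{\left(o \right)} = - 2 \sqrt{o}$
$40 \cdot 142 + U{\left(-10 \right)} = 40 \cdot 142 - 2 \sqrt{-10} = 5680 - 2 i \sqrt{10}$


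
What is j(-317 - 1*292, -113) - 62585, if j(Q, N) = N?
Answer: -62698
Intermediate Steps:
j(-317 - 1*292, -113) - 62585 = -113 - 62585 = -62698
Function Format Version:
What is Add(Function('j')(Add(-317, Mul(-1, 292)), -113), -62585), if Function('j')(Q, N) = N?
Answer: -62698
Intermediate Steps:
Add(Function('j')(Add(-317, Mul(-1, 292)), -113), -62585) = Add(-113, -62585) = -62698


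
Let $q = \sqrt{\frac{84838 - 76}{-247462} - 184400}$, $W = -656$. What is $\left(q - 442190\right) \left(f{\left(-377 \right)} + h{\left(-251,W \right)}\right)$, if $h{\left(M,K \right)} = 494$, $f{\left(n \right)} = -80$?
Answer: $-183066660 + \frac{414 i \sqrt{2823051294411911}}{123731} \approx -1.8307 \cdot 10^{8} + 1.7778 \cdot 10^{5} i$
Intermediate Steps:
$q = \frac{i \sqrt{2823051294411911}}{123731}$ ($q = \sqrt{\left(84838 - 76\right) \left(- \frac{1}{247462}\right) - 184400} = \sqrt{84762 \left(- \frac{1}{247462}\right) - 184400} = \sqrt{- \frac{42381}{123731} - 184400} = \sqrt{- \frac{22816038781}{123731}} = \frac{i \sqrt{2823051294411911}}{123731} \approx 429.42 i$)
$\left(q - 442190\right) \left(f{\left(-377 \right)} + h{\left(-251,W \right)}\right) = \left(\frac{i \sqrt{2823051294411911}}{123731} - 442190\right) \left(-80 + 494\right) = \left(-442190 + \frac{i \sqrt{2823051294411911}}{123731}\right) 414 = -183066660 + \frac{414 i \sqrt{2823051294411911}}{123731}$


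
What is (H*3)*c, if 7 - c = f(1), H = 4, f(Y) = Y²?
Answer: 72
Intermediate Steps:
c = 6 (c = 7 - 1*1² = 7 - 1*1 = 7 - 1 = 6)
(H*3)*c = (4*3)*6 = 12*6 = 72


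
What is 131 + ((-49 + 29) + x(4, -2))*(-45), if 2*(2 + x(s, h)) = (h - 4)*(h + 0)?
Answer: 851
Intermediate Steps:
x(s, h) = -2 + h*(-4 + h)/2 (x(s, h) = -2 + ((h - 4)*(h + 0))/2 = -2 + ((-4 + h)*h)/2 = -2 + (h*(-4 + h))/2 = -2 + h*(-4 + h)/2)
131 + ((-49 + 29) + x(4, -2))*(-45) = 131 + ((-49 + 29) + (-2 + (½)*(-2)² - 2*(-2)))*(-45) = 131 + (-20 + (-2 + (½)*4 + 4))*(-45) = 131 + (-20 + (-2 + 2 + 4))*(-45) = 131 + (-20 + 4)*(-45) = 131 - 16*(-45) = 131 + 720 = 851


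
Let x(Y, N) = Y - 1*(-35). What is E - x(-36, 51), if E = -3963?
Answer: -3962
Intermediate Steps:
x(Y, N) = 35 + Y (x(Y, N) = Y + 35 = 35 + Y)
E - x(-36, 51) = -3963 - (35 - 36) = -3963 - 1*(-1) = -3963 + 1 = -3962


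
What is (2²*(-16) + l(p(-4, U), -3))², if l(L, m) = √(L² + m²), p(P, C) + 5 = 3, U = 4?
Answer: (-64 + √13)² ≈ 3647.5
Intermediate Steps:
p(P, C) = -2 (p(P, C) = -5 + 3 = -2)
(2²*(-16) + l(p(-4, U), -3))² = (2²*(-16) + √((-2)² + (-3)²))² = (4*(-16) + √(4 + 9))² = (-64 + √13)²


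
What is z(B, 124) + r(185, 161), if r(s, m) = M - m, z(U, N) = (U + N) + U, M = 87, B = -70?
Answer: -90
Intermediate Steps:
z(U, N) = N + 2*U (z(U, N) = (N + U) + U = N + 2*U)
r(s, m) = 87 - m
z(B, 124) + r(185, 161) = (124 + 2*(-70)) + (87 - 1*161) = (124 - 140) + (87 - 161) = -16 - 74 = -90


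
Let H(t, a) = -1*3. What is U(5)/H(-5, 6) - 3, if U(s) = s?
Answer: -14/3 ≈ -4.6667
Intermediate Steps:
H(t, a) = -3
U(5)/H(-5, 6) - 3 = 5/(-3) - 3 = 5*(-⅓) - 3 = -5/3 - 3 = -14/3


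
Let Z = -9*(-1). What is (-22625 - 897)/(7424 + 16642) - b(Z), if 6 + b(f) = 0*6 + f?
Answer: -47860/12033 ≈ -3.9774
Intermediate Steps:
Z = 9
b(f) = -6 + f (b(f) = -6 + (0*6 + f) = -6 + (0 + f) = -6 + f)
(-22625 - 897)/(7424 + 16642) - b(Z) = (-22625 - 897)/(7424 + 16642) - (-6 + 9) = -23522/24066 - 1*3 = -23522*1/24066 - 3 = -11761/12033 - 3 = -47860/12033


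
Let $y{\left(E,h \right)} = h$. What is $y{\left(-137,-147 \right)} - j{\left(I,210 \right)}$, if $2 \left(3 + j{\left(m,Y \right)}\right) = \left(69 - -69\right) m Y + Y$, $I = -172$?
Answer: $2492031$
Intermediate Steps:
$j{\left(m,Y \right)} = -3 + \frac{Y}{2} + 69 Y m$ ($j{\left(m,Y \right)} = -3 + \frac{\left(69 - -69\right) m Y + Y}{2} = -3 + \frac{\left(69 + 69\right) m Y + Y}{2} = -3 + \frac{138 m Y + Y}{2} = -3 + \frac{138 Y m + Y}{2} = -3 + \frac{Y + 138 Y m}{2} = -3 + \left(\frac{Y}{2} + 69 Y m\right) = -3 + \frac{Y}{2} + 69 Y m$)
$y{\left(-137,-147 \right)} - j{\left(I,210 \right)} = -147 - \left(-3 + \frac{1}{2} \cdot 210 + 69 \cdot 210 \left(-172\right)\right) = -147 - \left(-3 + 105 - 2492280\right) = -147 - -2492178 = -147 + 2492178 = 2492031$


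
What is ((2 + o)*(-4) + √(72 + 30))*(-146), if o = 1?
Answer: 1752 - 146*√102 ≈ 277.47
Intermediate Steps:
((2 + o)*(-4) + √(72 + 30))*(-146) = ((2 + 1)*(-4) + √(72 + 30))*(-146) = (3*(-4) + √102)*(-146) = (-12 + √102)*(-146) = 1752 - 146*√102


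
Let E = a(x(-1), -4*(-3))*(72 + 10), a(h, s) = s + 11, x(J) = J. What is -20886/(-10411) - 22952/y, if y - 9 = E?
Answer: -199374302/19728845 ≈ -10.106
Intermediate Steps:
a(h, s) = 11 + s
E = 1886 (E = (11 - 4*(-3))*(72 + 10) = (11 + 12)*82 = 23*82 = 1886)
y = 1895 (y = 9 + 1886 = 1895)
-20886/(-10411) - 22952/y = -20886/(-10411) - 22952/1895 = -20886*(-1/10411) - 22952*1/1895 = 20886/10411 - 22952/1895 = -199374302/19728845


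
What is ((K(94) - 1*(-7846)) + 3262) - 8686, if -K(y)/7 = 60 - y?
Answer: 2660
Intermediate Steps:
K(y) = -420 + 7*y (K(y) = -7*(60 - y) = -420 + 7*y)
((K(94) - 1*(-7846)) + 3262) - 8686 = (((-420 + 7*94) - 1*(-7846)) + 3262) - 8686 = (((-420 + 658) + 7846) + 3262) - 8686 = ((238 + 7846) + 3262) - 8686 = (8084 + 3262) - 8686 = 11346 - 8686 = 2660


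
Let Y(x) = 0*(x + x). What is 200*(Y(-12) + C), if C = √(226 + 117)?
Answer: 1400*√7 ≈ 3704.1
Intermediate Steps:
Y(x) = 0 (Y(x) = 0*(2*x) = 0)
C = 7*√7 (C = √343 = 7*√7 ≈ 18.520)
200*(Y(-12) + C) = 200*(0 + 7*√7) = 200*(7*√7) = 1400*√7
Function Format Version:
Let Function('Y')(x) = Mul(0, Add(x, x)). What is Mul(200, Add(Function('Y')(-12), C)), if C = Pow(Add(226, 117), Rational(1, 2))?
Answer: Mul(1400, Pow(7, Rational(1, 2))) ≈ 3704.1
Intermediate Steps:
Function('Y')(x) = 0 (Function('Y')(x) = Mul(0, Mul(2, x)) = 0)
C = Mul(7, Pow(7, Rational(1, 2))) (C = Pow(343, Rational(1, 2)) = Mul(7, Pow(7, Rational(1, 2))) ≈ 18.520)
Mul(200, Add(Function('Y')(-12), C)) = Mul(200, Add(0, Mul(7, Pow(7, Rational(1, 2))))) = Mul(200, Mul(7, Pow(7, Rational(1, 2)))) = Mul(1400, Pow(7, Rational(1, 2)))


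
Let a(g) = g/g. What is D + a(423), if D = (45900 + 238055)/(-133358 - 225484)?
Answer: 74887/358842 ≈ 0.20869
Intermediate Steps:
D = -283955/358842 (D = 283955/(-358842) = 283955*(-1/358842) = -283955/358842 ≈ -0.79131)
a(g) = 1
D + a(423) = -283955/358842 + 1 = 74887/358842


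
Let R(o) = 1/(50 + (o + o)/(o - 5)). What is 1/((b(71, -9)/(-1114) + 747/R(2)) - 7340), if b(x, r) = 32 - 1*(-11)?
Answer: 1114/32321553 ≈ 3.4466e-5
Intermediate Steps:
R(o) = 1/(50 + 2*o/(-5 + o)) (R(o) = 1/(50 + (2*o)/(-5 + o)) = 1/(50 + 2*o/(-5 + o)))
b(x, r) = 43 (b(x, r) = 32 + 11 = 43)
1/((b(71, -9)/(-1114) + 747/R(2)) - 7340) = 1/((43/(-1114) + 747/(((-5 + 2)/(2*(-125 + 26*2))))) - 7340) = 1/((43*(-1/1114) + 747/(((1/2)*(-3)/(-125 + 52)))) - 7340) = 1/((-43/1114 + 747/(((1/2)*(-3)/(-73)))) - 7340) = 1/((-43/1114 + 747/(((1/2)*(-1/73)*(-3)))) - 7340) = 1/((-43/1114 + 747/(3/146)) - 7340) = 1/((-43/1114 + 747*(146/3)) - 7340) = 1/((-43/1114 + 36354) - 7340) = 1/(40498313/1114 - 7340) = 1/(32321553/1114) = 1114/32321553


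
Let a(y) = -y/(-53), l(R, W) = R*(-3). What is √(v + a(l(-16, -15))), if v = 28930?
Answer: √81266914/53 ≈ 170.09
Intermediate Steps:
l(R, W) = -3*R
a(y) = y/53 (a(y) = -y*(-1)/53 = -(-1)*y/53 = y/53)
√(v + a(l(-16, -15))) = √(28930 + (-3*(-16))/53) = √(28930 + (1/53)*48) = √(28930 + 48/53) = √(1533338/53) = √81266914/53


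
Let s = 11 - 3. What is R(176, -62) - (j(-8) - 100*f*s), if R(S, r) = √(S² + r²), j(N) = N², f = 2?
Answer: 1536 + 2*√8705 ≈ 1722.6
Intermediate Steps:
s = 8
R(176, -62) - (j(-8) - 100*f*s) = √(176² + (-62)²) - ((-8)² - 200*8) = √(30976 + 3844) - (64 - 100*16) = √34820 - (64 - 1600) = 2*√8705 - 1*(-1536) = 2*√8705 + 1536 = 1536 + 2*√8705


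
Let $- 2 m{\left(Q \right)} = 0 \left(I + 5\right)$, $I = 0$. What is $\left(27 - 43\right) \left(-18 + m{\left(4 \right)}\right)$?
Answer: $288$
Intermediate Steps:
$m{\left(Q \right)} = 0$ ($m{\left(Q \right)} = - \frac{0 \left(0 + 5\right)}{2} = - \frac{0 \cdot 5}{2} = \left(- \frac{1}{2}\right) 0 = 0$)
$\left(27 - 43\right) \left(-18 + m{\left(4 \right)}\right) = \left(27 - 43\right) \left(-18 + 0\right) = \left(-16\right) \left(-18\right) = 288$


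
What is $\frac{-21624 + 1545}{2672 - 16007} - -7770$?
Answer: $\frac{34544343}{4445} \approx 7771.5$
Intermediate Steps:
$\frac{-21624 + 1545}{2672 - 16007} - -7770 = - \frac{20079}{-13335} + 7770 = \left(-20079\right) \left(- \frac{1}{13335}\right) + 7770 = \frac{6693}{4445} + 7770 = \frac{34544343}{4445}$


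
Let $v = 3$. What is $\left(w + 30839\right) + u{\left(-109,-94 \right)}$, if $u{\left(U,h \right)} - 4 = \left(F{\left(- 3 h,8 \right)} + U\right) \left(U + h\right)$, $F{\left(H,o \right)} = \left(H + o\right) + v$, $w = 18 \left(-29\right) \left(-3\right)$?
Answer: $-4943$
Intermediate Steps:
$w = 1566$ ($w = \left(-522\right) \left(-3\right) = 1566$)
$F{\left(H,o \right)} = 3 + H + o$ ($F{\left(H,o \right)} = \left(H + o\right) + 3 = 3 + H + o$)
$u{\left(U,h \right)} = 4 + \left(U + h\right) \left(11 + U - 3 h\right)$ ($u{\left(U,h \right)} = 4 + \left(\left(3 - 3 h + 8\right) + U\right) \left(U + h\right) = 4 + \left(\left(11 - 3 h\right) + U\right) \left(U + h\right) = 4 + \left(11 + U - 3 h\right) \left(U + h\right) = 4 + \left(U + h\right) \left(11 + U - 3 h\right)$)
$\left(w + 30839\right) + u{\left(-109,-94 \right)} = \left(1566 + 30839\right) - \left(-10250 - 11881 + 203 \left(11 - -282\right)\right) = 32405 + \left(4 + 11881 + 10246 - 109 \left(11 + 282\right) - 94 \left(11 + 282\right)\right) = 32405 + \left(4 + 11881 + 10246 - 31937 - 27542\right) = 32405 - 37348 = -4943$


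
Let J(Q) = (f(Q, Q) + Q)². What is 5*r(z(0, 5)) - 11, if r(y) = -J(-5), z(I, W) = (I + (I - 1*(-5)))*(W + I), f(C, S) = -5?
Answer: -511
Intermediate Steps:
z(I, W) = (5 + 2*I)*(I + W) (z(I, W) = (I + (I + 5))*(I + W) = (I + (5 + I))*(I + W) = (5 + 2*I)*(I + W))
J(Q) = (-5 + Q)²
r(y) = -100 (r(y) = -(-5 - 5)² = -1*(-10)² = -1*100 = -100)
5*r(z(0, 5)) - 11 = 5*(-100) - 11 = -500 - 11 = -511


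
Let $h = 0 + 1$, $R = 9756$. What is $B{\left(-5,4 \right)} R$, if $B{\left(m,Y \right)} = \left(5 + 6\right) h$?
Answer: $107316$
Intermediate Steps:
$h = 1$
$B{\left(m,Y \right)} = 11$ ($B{\left(m,Y \right)} = \left(5 + 6\right) 1 = 11 \cdot 1 = 11$)
$B{\left(-5,4 \right)} R = 11 \cdot 9756 = 107316$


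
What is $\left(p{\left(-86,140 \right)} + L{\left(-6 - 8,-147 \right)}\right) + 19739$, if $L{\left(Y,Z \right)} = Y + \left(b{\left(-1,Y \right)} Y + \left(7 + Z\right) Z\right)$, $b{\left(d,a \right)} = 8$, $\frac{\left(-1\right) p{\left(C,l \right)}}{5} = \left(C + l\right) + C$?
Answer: $40353$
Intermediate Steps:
$p{\left(C,l \right)} = - 10 C - 5 l$ ($p{\left(C,l \right)} = - 5 \left(\left(C + l\right) + C\right) = - 5 \left(l + 2 C\right) = - 10 C - 5 l$)
$L{\left(Y,Z \right)} = 9 Y + Z \left(7 + Z\right)$ ($L{\left(Y,Z \right)} = Y + \left(8 Y + \left(7 + Z\right) Z\right) = Y + \left(8 Y + Z \left(7 + Z\right)\right) = 9 Y + Z \left(7 + Z\right)$)
$\left(p{\left(-86,140 \right)} + L{\left(-6 - 8,-147 \right)}\right) + 19739 = \left(\left(\left(-10\right) \left(-86\right) - 700\right) + \left(\left(-147\right)^{2} + 7 \left(-147\right) + 9 \left(-6 - 8\right)\right)\right) + 19739 = \left(\left(860 - 700\right) + \left(21609 - 1029 + 9 \left(-6 - 8\right)\right)\right) + 19739 = \left(160 + \left(21609 - 1029 + 9 \left(-14\right)\right)\right) + 19739 = \left(160 - -20454\right) + 19739 = \left(160 + 20454\right) + 19739 = 20614 + 19739 = 40353$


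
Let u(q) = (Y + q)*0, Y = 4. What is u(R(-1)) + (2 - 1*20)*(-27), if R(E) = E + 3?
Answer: 486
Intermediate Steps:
R(E) = 3 + E
u(q) = 0 (u(q) = (4 + q)*0 = 0)
u(R(-1)) + (2 - 1*20)*(-27) = 0 + (2 - 1*20)*(-27) = 0 + (2 - 20)*(-27) = 0 - 18*(-27) = 0 + 486 = 486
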